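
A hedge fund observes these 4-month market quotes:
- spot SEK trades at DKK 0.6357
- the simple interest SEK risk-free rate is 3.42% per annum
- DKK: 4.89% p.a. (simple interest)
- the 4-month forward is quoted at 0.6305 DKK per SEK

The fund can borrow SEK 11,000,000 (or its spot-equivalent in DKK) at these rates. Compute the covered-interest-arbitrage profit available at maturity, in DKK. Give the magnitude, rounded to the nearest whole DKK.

T = 4/12 years.
Route A — deposit SEK, sell forward: 11,000,000 × 1.011400 × 0.6305 = DKK 7,014,564.70.
Route B — convert at spot, deposit DKK: 11,000,000 × 0.6357 × 1.016300 = DKK 7,106,681.01.
The quoted forward undervalues SEK, so borrow SEK, convert to DKK at spot, deposit the DKK at 4.89%, and buy SEK forward at 0.6305 to cover the loan.
The gap between the two covered legs is DKK 92,116.

DKK 92,116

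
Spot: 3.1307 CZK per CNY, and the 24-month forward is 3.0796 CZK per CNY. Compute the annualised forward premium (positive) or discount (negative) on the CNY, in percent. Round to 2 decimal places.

T = 2 years.
CNY trades forward at -1.63222% vs spot over the period.
Per annum: -0.0163222 / 2 = -0.008161 = -0.82%.

-0.82%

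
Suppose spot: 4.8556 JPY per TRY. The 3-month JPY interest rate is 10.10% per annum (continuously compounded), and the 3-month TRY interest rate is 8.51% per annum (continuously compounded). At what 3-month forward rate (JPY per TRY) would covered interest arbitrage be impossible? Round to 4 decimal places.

T = 3/12 years.
JPY accumulates by e^(0.1010×3/12) = 1.0255715.
Growth of 1 TRY over T: e^(0.0851×3/12) = 1.0215029.
Forward (JPY per TRY) = 4.8556 × 1.0255715 / 1.0215029 = 4.874940.

4.8749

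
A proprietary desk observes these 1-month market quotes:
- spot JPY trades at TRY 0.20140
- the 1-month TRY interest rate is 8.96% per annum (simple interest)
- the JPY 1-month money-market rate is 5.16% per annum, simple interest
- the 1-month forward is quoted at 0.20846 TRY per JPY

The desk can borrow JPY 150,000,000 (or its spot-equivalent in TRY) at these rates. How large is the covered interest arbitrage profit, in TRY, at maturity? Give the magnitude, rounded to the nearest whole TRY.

T = 1/12 years.
Invest the JPY and cover forward: 150,000,000 × 1.004300 × 0.20846 = TRY 31,403,456.70.
Convert at spot and invest in TRY: 150,000,000 × 0.20140 × 1.0074666667 = TRY 30,435,568.00.
The quoted forward overvalues JPY, so borrow TRY, buy JPY at spot, deposit the JPY at 5.16%, and sell the proceeds forward at 0.20846.
Profit = 31,403,456.70 − 30,435,568.00 = TRY 967,889.

TRY 967,889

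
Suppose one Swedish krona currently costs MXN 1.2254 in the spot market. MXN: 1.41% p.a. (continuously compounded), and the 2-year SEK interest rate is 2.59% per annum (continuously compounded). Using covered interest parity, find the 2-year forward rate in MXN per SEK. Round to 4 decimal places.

1.1968

T = 2 years.
Growth of 1 MXN over T: e^(0.0141×2) = 1.0286014.
Growth of 1 SEK over T: e^(0.0259×2) = 1.0531651.
CIP: F = S · (grow MXN)/(grow SEK) = 1.2254 × 1.0286014/1.0531651 = 1.196819 MXN per SEK.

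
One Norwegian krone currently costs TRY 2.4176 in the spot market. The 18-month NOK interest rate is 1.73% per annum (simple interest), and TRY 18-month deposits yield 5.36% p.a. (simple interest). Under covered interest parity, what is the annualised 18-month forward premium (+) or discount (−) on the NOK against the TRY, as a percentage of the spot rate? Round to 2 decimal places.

T = 18/12 years.
No-arbitrage forward: 2.4176 × 1.080400 / 1.025950 = 2.5459087 TRY/NOK.
Annualised premium = (F − S)/S × (1/T) = (2.5459087 − 2.4176)/2.4176 ÷ (18/12) = 3.54%.

+3.54%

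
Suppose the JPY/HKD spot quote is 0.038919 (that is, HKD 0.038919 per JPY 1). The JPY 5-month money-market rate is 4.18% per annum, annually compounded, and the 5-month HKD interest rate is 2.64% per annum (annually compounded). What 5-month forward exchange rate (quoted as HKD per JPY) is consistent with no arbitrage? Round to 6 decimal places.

T = 5/12 years.
HKD accumulates by (1 + 0.0264)^(5/12) = 1.0109165.
JPY growth factor: (1 + 0.0418)^(5/12) = 1.0172089.
So F = 0.038919 × 1.0109165 / 1.0172089 = 0.03867825 (HKD/JPY).

0.038678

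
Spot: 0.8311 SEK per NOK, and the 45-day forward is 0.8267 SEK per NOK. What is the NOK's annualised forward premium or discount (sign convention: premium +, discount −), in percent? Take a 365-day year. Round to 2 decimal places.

-4.29%

T = 45/365 years.
(F − S)/S = (0.8267 − 0.8311)/0.8311 = -0.0052942.
Annualise by dividing by T: -0.0052942 / (45/365) = -0.042942 → -4.29%.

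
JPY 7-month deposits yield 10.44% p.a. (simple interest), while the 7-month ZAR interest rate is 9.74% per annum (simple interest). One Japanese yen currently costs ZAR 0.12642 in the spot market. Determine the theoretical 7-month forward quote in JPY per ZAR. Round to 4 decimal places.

7.9407

T = 7/12 years.
Growth of 1 ZAR over T: 1 + 0.0974×7/12 = 1.0568167.
Growth of 1 JPY over T: 1 + 0.1044×7/12 = 1.060900.
So F = 0.12642 × 1.0568167 / 1.060900 = 0.1259334 (ZAR/JPY).
Quoted the other way: 1/0.1259334 = 7.9407 JPY per ZAR.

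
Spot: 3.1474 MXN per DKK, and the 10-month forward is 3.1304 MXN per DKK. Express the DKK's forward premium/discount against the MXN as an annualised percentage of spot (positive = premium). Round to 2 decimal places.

T = 10/12 years.
Period premium: (3.1304 − 3.1474)/3.1474 = -0.0054013.
Annualise by dividing by T: -0.0054013 / (10/12) = -0.006482 → -0.65%.

-0.65%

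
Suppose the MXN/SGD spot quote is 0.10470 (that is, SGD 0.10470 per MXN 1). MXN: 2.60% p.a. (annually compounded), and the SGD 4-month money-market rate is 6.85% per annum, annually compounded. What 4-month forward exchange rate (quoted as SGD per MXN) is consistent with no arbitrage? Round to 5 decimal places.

0.10613

T = 4/12 years.
Growth of 1 SGD over T: (1 + 0.0685)^(4/12) = 1.022331.
MXN accumulates by (1 + 0.0260)^(4/12) = 1.0085926.
Forward (SGD per MXN) = 0.1047 × 1.022331 / 1.0085926 = 0.1061262.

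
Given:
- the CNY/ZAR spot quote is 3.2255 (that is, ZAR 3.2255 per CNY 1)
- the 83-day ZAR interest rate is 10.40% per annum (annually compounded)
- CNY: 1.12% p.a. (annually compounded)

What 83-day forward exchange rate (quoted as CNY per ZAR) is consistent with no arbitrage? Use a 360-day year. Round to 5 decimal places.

0.30382

T = 83/360 years.
ZAR accumulates by (1 + 0.1040)^(83/360) = 1.0230733.
CNY accumulates by (1 + 0.0112)^(83/360) = 1.0025712.
CIP: F = S · (grow ZAR)/(grow CNY) = 3.2255 × 1.0230733/1.0025712 = 3.291460 ZAR per CNY.
Invert for CNY per ZAR: 1 / 3.291460 = 0.30382.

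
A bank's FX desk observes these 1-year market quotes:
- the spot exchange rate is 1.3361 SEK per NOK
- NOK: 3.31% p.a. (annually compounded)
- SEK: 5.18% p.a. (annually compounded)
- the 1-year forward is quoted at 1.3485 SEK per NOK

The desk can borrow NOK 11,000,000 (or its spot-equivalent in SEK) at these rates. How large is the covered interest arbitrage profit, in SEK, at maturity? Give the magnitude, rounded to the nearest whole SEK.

T = 1 year.
Keep in NOK, deliver into the forward: 11,000,000·1.033100·1.3485 = SEK 15,324,488.85.
Swap to SEK now, deposit: 11,000,000·1.3361·1.051800 = SEK 15,458,409.78.
The quoted forward undervalues NOK, so borrow NOK, convert to SEK at spot, deposit the SEK at 5.18%, and buy NOK forward at 1.3485 to cover the loan.
Profit = 15,458,409.78 − 15,324,488.85 = SEK 133,921.

SEK 133,921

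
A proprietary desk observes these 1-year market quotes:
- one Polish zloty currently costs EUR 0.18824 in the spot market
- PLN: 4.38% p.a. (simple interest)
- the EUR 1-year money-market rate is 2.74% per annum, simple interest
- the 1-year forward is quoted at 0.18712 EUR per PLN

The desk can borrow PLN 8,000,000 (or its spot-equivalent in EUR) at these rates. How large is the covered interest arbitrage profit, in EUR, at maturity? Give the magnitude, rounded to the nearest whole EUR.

T = 1 year.
Route A — deposit PLN, sell forward: 8,000,000 × 1.043800 × 0.18712 = EUR 1,562,526.85.
Route B — convert at spot, deposit EUR: 8,000,000 × 0.18824 × 1.027400 = EUR 1,547,182.21.
The quoted forward overvalues PLN, so borrow EUR, buy PLN at spot, deposit the PLN at 4.38%, and sell the proceeds forward at 0.18712.
The gap between the two covered legs is EUR 15,345.

EUR 15,345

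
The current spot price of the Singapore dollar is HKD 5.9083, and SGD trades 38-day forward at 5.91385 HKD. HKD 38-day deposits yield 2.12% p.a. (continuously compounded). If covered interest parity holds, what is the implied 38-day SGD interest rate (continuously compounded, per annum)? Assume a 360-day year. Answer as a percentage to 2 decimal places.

T = 38/360 years.
CIP gives F = S · g_HKD/g_SGD, so g_HKD/g_SGD = 5.91385/5.9083 = 1.0009394.
The HKD side grows by e^(0.0212×38/360) = 1.0022403.
Hence g_SGD = 1.0012997.
Take logs: ln 1.0012997 / (38/360) = 0.012305, so 1.23%.

1.23%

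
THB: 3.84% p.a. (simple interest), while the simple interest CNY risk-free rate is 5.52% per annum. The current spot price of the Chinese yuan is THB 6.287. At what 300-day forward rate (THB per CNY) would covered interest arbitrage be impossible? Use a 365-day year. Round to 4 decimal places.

6.2040

T = 300/365 years.
THB growth factor: 1 + 0.0384×300/365 = 1.0315616.
CNY growth factor: 1 + 0.0552×300/365 = 1.0453699.
So F = 6.287 × 1.0315616 / 1.0453699 = 6.203955 (THB/CNY).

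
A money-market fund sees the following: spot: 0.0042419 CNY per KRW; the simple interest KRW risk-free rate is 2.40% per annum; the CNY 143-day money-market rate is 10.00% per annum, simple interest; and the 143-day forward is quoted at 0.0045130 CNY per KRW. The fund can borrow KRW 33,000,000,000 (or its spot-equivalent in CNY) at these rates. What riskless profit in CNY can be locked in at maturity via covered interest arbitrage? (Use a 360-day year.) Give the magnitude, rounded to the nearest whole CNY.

CNY 4,805,666

T = 143/360 years.
Invest the KRW and cover forward: 33,000,000,000 × 1.00953333333 × 0.0045130 = CNY 150,348,789.80.
Convert at spot and invest in CNY: 33,000,000,000 × 0.0042419 × 1.03972222222 = CNY 145,543,123.92.
The quoted forward overvalues KRW, so borrow CNY, buy KRW at spot, deposit the KRW at 2.40%, and sell the proceeds forward at 0.0045130.
Profit = 150,348,789.80 − 145,543,123.92 = CNY 4,805,666.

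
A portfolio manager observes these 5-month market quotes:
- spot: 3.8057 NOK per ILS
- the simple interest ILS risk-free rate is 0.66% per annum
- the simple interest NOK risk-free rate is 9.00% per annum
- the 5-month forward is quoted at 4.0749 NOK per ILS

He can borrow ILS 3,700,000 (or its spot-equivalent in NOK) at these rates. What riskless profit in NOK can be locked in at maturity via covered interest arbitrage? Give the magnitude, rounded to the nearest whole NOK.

NOK 509,461

T = 5/12 years.
Keep in ILS, deliver into the forward: 3,700,000·1.002750·4.0749 = NOK 15,118,592.11.
Swap to NOK now, deposit: 3,700,000·3.8057·1.037500 = NOK 14,609,130.88.
The quoted forward overvalues ILS, so borrow NOK, buy ILS at spot, deposit the ILS at 0.66%, and sell the proceeds forward at 4.0749.
Profit = 15,118,592.11 − 14,609,130.88 = NOK 509,461.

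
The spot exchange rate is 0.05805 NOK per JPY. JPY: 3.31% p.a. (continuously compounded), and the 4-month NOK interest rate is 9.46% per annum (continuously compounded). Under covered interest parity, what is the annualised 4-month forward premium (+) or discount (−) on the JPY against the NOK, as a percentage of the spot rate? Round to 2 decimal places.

T = 4/12 years.
CIP forward (NOK per JPY) = 0.05805 × 1.0320358/1.0110944 = 0.05925231.
Annualised premium = (F − S)/S × (1/T) = (0.05925231 − 0.05805)/0.05805 ÷ (4/12) = 6.21%.

+6.21%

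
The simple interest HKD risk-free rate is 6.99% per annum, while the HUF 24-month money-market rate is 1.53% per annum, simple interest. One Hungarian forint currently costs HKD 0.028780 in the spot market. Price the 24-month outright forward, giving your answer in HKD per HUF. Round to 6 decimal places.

0.031829

T = 2 years.
HKD growth factor: 1 + 0.0699×2 = 1.139800.
HUF accumulates by 1 + 0.0153×2 = 1.030600.
So F = 0.02878 × 1.139800 / 1.030600 = 0.03182946 (HKD/HUF).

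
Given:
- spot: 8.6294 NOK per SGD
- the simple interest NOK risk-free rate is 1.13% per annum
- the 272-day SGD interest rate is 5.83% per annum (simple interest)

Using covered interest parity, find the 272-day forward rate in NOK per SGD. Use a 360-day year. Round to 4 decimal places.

8.3359

T = 272/360 years.
NOK accumulates by 1 + 0.0113×272/360 = 1.0085378.
Growth of 1 SGD over T: 1 + 0.0583×272/360 = 1.0440489.
So F = 8.6294 × 1.0085378 / 1.0440489 = 8.335889 (NOK/SGD).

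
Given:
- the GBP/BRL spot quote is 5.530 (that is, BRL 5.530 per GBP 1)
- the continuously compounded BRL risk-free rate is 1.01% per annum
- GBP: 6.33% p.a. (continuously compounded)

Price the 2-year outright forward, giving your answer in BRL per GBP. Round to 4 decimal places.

T = 2 years.
BRL accumulates by e^(0.0101×2) = 1.0204054.
Growth of 1 GBP over T: e^(0.0633×2) = 1.1349629.
So F = 5.53 × 1.0204054 / 1.1349629 = 4.971829 (BRL/GBP).

4.9718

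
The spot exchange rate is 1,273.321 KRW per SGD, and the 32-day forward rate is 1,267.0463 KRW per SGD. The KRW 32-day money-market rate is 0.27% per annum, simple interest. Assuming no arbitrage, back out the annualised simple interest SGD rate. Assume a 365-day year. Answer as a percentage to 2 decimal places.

5.92%

T = 32/365 years.
F/S = 1267.0463/1273.321 = 0.9950722 = (growth of KRW) / (growth of SGD).
The KRW side grows by 1 + 0.0027×32/365 = 1.0002367.
So the SGD growth factor = 1.0051901.
(1.0051901 − 1)/T = 0.059200, i.e. 5.92%.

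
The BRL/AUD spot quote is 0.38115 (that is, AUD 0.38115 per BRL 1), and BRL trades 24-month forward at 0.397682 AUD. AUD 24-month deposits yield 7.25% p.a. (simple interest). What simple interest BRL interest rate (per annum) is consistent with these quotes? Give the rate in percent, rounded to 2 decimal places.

T = 2 years.
F/S = 0.397682/0.38115 = 1.0433740 = (growth of AUD) / (growth of BRL).
The AUD side grows by 1 + 0.0725×2 = 1.145000.
Hence g_BRL = 1.0974013.
r = (1.0974013 − 1)/2 = 0.048701 → 4.87%.

4.87%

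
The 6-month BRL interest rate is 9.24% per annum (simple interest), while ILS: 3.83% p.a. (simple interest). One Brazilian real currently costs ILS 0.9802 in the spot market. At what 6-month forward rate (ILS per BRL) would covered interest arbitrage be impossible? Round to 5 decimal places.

T = 6/12 years.
Growth of 1 ILS over T: 1 + 0.0383×6/12 = 1.019150.
BRL growth factor: 1 + 0.0924×6/12 = 1.046200.
Forward (ILS per BRL) = 0.9802 × 1.019150 / 1.046200 = 0.9548565.

0.95486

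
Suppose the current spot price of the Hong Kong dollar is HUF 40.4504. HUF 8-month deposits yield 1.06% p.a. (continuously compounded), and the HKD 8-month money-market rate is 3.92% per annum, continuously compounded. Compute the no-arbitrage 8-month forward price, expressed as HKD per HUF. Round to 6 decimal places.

T = 8/12 years.
Growth of 1 HUF over T: e^(0.0106×8/12) = 1.0070917.
HKD growth factor: e^(0.0392×8/12) = 1.0264778.
So F = 40.4504 × 1.0070917 / 1.0264778 = 39.68645 (HUF/HKD).
Invert for HKD per HUF: 1 / 39.68645 = 0.025198.

0.025198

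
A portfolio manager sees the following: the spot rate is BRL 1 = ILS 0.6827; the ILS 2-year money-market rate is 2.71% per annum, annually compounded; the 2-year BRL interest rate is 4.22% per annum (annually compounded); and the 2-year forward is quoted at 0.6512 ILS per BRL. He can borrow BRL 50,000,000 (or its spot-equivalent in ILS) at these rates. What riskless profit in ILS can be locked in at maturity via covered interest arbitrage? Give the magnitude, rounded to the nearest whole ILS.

T = 2 years.
Invest the BRL and cover forward: 50,000,000 × 1.08618084 × 0.6512 = ILS 35,366,048.15.
Convert at spot and invest in ILS: 50,000,000 × 0.6827 × 1.05493441 = ILS 36,010,186.09.
The quoted forward undervalues BRL, so borrow BRL, convert to ILS at spot, deposit the ILS at 2.71%, and buy BRL forward at 0.6512 to cover the loan.
The gap between the two covered legs is ILS 644,138.

ILS 644,138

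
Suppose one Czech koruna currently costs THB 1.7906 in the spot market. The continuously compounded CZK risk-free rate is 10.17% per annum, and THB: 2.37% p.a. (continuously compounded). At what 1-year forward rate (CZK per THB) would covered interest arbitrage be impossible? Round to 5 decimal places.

T = 1 year.
Growth of 1 THB over T: e^(0.0237×1) = 1.0239831.
CZK growth factor: e^(0.1017×1) = 1.1070513.
Forward (THB per CZK) = 1.7906 × 1.0239831 / 1.1070513 = 1.656241.
Quoted the other way: 1/1.656241 = 0.60378 CZK per THB.

0.60378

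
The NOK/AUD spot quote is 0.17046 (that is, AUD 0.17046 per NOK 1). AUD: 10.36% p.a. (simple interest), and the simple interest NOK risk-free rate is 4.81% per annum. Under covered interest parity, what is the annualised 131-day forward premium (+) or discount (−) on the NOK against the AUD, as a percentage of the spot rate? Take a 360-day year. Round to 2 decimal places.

+5.45%

T = 131/360 years.
No-arbitrage forward: 0.17046 × 1.0376989 / 1.0175031 = 0.17384336 AUD/NOK.
(F − S)/S ÷ T = (0.17384336 − 0.17046)/0.17046/(131/360) = 0.054545 → 5.45%.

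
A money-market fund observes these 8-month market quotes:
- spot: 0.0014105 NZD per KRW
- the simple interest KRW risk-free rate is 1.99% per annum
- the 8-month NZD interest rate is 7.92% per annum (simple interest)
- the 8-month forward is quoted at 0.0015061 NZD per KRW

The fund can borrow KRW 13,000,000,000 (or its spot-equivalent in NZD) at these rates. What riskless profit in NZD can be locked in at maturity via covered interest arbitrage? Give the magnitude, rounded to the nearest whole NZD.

T = 8/12 years.
Invest the KRW and cover forward: 13,000,000,000 × 1.0132666667 × 0.0015061 = NZD 19,839,052.05.
Convert at spot and invest in NZD: 13,000,000,000 × 0.0014105 × 1.052800 = NZD 19,304,667.20.
The quoted forward overvalues KRW, so borrow NZD, buy KRW at spot, deposit the KRW at 1.99%, and sell the proceeds forward at 0.0015061.
The gap between the two covered legs is NZD 534,385.

NZD 534,385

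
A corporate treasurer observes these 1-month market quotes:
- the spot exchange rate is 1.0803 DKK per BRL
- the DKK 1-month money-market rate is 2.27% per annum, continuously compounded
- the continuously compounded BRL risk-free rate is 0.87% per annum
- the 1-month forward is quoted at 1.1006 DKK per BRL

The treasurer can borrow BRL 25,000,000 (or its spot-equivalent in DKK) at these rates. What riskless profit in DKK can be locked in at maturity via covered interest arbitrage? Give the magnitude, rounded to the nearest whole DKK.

DKK 476,318

T = 1/12 years.
Route A — deposit BRL, sell forward: 25,000,000 × 1.0007252629 × 1.1006 = DKK 27,534,955.61.
Route B — convert at spot, deposit DKK: 25,000,000 × 1.0803 × 1.001893457 = DKK 27,058,637.54.
The quoted forward overvalues BRL, so borrow DKK, buy BRL at spot, deposit the BRL at 0.87%, and sell the proceeds forward at 1.1006.
Arbitrage profit = |27,534,955.61 − 27,058,637.54| = DKK 476,318.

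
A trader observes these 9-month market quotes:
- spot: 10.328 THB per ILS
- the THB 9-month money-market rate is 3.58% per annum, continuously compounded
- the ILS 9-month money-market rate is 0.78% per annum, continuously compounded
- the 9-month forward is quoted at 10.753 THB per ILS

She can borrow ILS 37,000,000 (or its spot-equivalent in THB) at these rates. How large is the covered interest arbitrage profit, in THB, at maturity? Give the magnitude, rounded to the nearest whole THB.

THB 7,659,970

T = 9/12 years.
Route A — deposit ILS, sell forward: 37,000,000 × 1.00586714467 × 10.753 = THB 400,195,308.05.
Route B — convert at spot, deposit THB: 37,000,000 × 10.328 × 1.02721370915 = THB 392,535,337.96.
The quoted forward overvalues ILS, so borrow THB, buy ILS at spot, deposit the ILS at 0.78%, and sell the proceeds forward at 10.753.
The gap between the two covered legs is THB 7,659,970.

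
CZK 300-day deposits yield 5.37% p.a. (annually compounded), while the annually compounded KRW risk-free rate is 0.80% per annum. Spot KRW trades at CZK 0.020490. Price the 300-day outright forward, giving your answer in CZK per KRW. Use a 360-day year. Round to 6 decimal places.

T = 300/360 years.
CZK growth factor: (1 + 0.0537)^(300/360) = 1.0445538.
KRW accumulates by (1 + 0.0080)^(300/360) = 1.0066622.
Forward (CZK per KRW) = 0.02049 × 1.0445538 / 1.0066622 = 0.02126126.

0.021261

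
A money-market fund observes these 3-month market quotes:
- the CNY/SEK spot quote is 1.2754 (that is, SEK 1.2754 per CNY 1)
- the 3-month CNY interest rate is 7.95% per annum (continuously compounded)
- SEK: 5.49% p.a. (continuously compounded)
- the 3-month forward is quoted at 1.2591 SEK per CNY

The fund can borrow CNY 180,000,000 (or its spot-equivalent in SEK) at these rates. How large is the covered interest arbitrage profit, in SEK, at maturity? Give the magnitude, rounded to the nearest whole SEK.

SEK 1,557,107

T = 3/12 years.
Route A — deposit CNY, sell forward: 180,000,000 × 1.02007382283 × 1.2591 = SEK 231,187,491.06.
Route B — convert at spot, deposit SEK: 180,000,000 × 1.2754 × 1.0138196202 = SEK 232,744,597.85.
The quoted forward undervalues CNY, so borrow CNY, convert to SEK at spot, deposit the SEK at 5.49%, and buy CNY forward at 1.2591 to cover the loan.
Arbitrage profit = |231,187,491.06 − 232,744,597.85| = SEK 1,557,107.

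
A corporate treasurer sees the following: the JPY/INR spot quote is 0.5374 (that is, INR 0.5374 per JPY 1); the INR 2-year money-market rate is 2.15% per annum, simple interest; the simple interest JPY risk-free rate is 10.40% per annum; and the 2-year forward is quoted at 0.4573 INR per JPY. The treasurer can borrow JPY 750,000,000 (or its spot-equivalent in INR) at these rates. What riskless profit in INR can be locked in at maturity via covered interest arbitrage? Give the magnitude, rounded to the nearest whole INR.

INR 6,067,350

T = 2 years.
Keep in JPY, deliver into the forward: 750,000,000·1.208000·0.4573 = INR 414,313,800.00.
Swap to INR now, deposit: 750,000,000·0.5374·1.043000 = INR 420,381,150.00.
The quoted forward undervalues JPY, so borrow JPY, convert to INR at spot, deposit the INR at 2.15%, and buy JPY forward at 0.4573 to cover the loan.
Arbitrage profit = |414,313,800.00 − 420,381,150.00| = INR 6,067,350.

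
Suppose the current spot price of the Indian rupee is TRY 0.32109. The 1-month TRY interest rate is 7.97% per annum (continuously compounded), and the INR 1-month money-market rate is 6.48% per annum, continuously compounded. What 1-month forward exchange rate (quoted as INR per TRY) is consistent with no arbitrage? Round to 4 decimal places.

T = 1/12 years.
TRY growth factor: e^(0.0797×1/12) = 1.0066638.
Growth of 1 INR over T: e^(0.0648×1/12) = 1.0054146.
Forward (TRY per INR) = 0.32109 × 1.0066638 / 1.0054146 = 0.3214889.
Invert for INR per TRY: 1 / 0.3214889 = 3.1105.

3.1105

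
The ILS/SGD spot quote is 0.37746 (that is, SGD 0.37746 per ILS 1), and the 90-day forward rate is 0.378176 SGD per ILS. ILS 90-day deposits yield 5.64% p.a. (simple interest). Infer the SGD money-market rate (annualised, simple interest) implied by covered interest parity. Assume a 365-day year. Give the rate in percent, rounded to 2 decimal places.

T = 90/365 years.
F/S = 0.378176/0.37746 = 1.0018969 = (growth of SGD) / (growth of ILS).
The ILS side grows by 1 + 0.0564×90/365 = 1.0139068.
So the SGD growth factor = 1.0158301.
r = (1.0158301 − 1)/(90/365) = 0.064200 → 6.42%.

6.42%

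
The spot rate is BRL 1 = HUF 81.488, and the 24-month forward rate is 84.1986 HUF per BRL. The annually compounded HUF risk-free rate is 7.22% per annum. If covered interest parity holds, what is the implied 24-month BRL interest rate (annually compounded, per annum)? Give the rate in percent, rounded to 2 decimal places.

5.48%

T = 2 years.
CIP gives F = S · g_HUF/g_BRL, so g_HUF/g_BRL = 84.1986/81.488 = 1.0332638.
HUF growth factor: (1 + 0.0722)^2 = 1.1496128.
So the BRL growth factor = 1.1126034.
Annualise: 1.1126034^(1/2) − 1 = 0.054800 = 5.48%.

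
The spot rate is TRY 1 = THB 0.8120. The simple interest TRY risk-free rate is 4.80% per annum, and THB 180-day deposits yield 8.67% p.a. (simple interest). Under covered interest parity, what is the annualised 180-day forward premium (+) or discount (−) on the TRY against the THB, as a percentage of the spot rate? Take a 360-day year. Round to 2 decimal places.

T = 180/360 years.
CIP forward (THB per TRY) = 0.812 × 1.043350/1.024000 = 0.8273439.
(F − S)/S ÷ T = (0.8273439 − 0.812)/0.812/(180/360) = 0.037793 → 3.78%.

+3.78%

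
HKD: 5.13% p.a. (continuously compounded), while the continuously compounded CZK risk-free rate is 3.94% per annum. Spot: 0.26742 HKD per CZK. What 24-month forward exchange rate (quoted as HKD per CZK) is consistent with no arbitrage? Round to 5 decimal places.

T = 2 years.
Growth of 1 HKD over T: e^(0.0513×2) = 1.1080481.
CZK growth factor: e^(0.0394×2) = 1.0819879.
Forward (HKD per CZK) = 0.26742 × 1.1080481 / 1.0819879 = 0.2738609.

0.27386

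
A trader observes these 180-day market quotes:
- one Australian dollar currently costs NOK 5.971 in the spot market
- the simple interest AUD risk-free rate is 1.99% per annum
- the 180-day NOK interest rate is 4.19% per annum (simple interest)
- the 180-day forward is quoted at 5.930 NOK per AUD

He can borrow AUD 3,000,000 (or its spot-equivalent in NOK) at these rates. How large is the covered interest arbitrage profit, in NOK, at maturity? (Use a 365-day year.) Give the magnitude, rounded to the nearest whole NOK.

NOK 318,551

T = 180/365 years.
Invest the AUD and cover forward: 3,000,000 × 1.0098136986 × 5.930 = NOK 17,964,585.70.
Convert at spot and invest in NOK: 3,000,000 × 5.971 × 1.0206630137 = NOK 18,283,136.56.
The quoted forward undervalues AUD, so borrow AUD, convert to NOK at spot, deposit the NOK at 4.19%, and buy AUD forward at 5.930 to cover the loan.
The gap between the two covered legs is NOK 318,551.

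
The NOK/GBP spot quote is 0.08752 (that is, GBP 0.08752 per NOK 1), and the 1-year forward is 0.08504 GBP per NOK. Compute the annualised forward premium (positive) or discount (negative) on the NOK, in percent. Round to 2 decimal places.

T = 1 year.
(F − S)/S = (0.08504 − 0.08752)/0.08752 = -0.0283364.
Annualise by dividing by T: -0.0283364 / 1 = -0.028336 → -2.83%.

-2.83%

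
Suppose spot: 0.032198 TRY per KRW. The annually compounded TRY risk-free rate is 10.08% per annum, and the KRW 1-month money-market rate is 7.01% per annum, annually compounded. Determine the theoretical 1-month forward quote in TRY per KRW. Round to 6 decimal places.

T = 1/12 years.
TRY accumulates by (1 + 0.1008)^(1/12) = 1.0080352.
KRW accumulates by (1 + 0.0701)^(1/12) = 1.005662.
So F = 0.032198 × 1.0080352 / 1.005662 = 0.03227398 (TRY/KRW).

0.032274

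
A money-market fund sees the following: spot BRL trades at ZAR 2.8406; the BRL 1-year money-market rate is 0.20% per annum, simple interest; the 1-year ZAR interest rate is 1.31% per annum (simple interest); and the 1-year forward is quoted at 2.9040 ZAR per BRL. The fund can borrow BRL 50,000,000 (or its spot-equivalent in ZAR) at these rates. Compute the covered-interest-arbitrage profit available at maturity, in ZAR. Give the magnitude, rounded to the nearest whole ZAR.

ZAR 1,599,807

T = 1 year.
Route A — deposit BRL, sell forward: 50,000,000 × 1.002000 × 2.9040 = ZAR 145,490,400.00.
Route B — convert at spot, deposit ZAR: 50,000,000 × 2.8406 × 1.013100 = ZAR 143,890,593.00.
The quoted forward overvalues BRL, so borrow ZAR, buy BRL at spot, deposit the BRL at 0.20%, and sell the proceeds forward at 2.9040.
Arbitrage profit = |145,490,400.00 − 143,890,593.00| = ZAR 1,599,807.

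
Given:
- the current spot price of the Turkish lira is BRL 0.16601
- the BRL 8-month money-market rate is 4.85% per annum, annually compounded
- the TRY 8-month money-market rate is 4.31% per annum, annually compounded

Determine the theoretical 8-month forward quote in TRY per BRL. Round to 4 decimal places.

6.0030

T = 8/12 years.
Growth of 1 BRL over T: (1 + 0.0485)^(8/12) = 1.0320775.
TRY accumulates by (1 + 0.0431)^(8/12) = 1.0285308.
Forward (BRL per TRY) = 0.16601 × 1.0320775 / 1.0285308 = 0.1665825.
Quoted the other way: 1/0.1665825 = 6.0030 TRY per BRL.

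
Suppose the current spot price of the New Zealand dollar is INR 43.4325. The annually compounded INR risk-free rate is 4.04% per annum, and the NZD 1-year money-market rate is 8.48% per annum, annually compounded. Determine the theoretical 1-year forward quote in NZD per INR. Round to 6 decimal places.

0.024007

T = 1 year.
INR accumulates by (1 + 0.0404)^1 = 1.040400.
Growth of 1 NZD over T: (1 + 0.0848)^1 = 1.084800.
So F = 43.4325 × 1.040400 / 1.084800 = 41.65484 (INR/NZD).
Invert for NZD per INR: 1 / 41.65484 = 0.024007.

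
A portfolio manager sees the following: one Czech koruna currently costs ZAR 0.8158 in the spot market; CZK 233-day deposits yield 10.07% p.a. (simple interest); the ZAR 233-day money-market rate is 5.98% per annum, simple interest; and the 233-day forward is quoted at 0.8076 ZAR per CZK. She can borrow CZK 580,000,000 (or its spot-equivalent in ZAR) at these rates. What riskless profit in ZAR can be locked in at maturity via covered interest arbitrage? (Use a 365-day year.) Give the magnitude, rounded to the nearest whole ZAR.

ZAR 7,292,001

T = 233/365 years.
Keep in CZK, deliver into the forward: 580,000,000·1.06428246575·0.8076 = ZAR 498,518,421.22.
Swap to ZAR now, deposit: 580,000,000·0.8158·1.03817369863 = ZAR 491,226,419.94.
The quoted forward overvalues CZK, so borrow ZAR, buy CZK at spot, deposit the CZK at 10.07%, and sell the proceeds forward at 0.8076.
Arbitrage profit = |498,518,421.22 − 491,226,419.94| = ZAR 7,292,001.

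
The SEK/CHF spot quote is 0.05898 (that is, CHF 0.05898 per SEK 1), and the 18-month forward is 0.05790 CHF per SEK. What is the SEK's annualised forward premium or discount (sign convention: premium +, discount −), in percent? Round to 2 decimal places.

T = 18/12 years.
Period premium: (0.05790 − 0.05898)/0.05898 = -0.0183113.
Per annum: -0.0183113 / (18/12) = -0.012208 = -1.22%.

-1.22%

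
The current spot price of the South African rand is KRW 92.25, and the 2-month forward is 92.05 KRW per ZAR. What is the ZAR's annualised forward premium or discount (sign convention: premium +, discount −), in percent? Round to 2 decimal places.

-1.30%

T = 2/12 years.
Period premium: (92.05 − 92.25)/92.25 = -0.0021680.
Annualise by dividing by T: -0.0021680 / (2/12) = -0.013008 → -1.30%.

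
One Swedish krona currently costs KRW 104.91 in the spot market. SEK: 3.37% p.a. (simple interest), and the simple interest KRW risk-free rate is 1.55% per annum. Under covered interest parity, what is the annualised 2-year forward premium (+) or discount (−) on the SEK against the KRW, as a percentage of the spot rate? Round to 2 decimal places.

T = 2 years.
CIP forward (KRW per SEK) = 104.91 × 1.031000/1.067400 = 101.33241.
Annualised premium = (F − S)/S × (1/T) = (101.33241 − 104.91)/104.91 ÷ 2 = -1.71%.

-1.71%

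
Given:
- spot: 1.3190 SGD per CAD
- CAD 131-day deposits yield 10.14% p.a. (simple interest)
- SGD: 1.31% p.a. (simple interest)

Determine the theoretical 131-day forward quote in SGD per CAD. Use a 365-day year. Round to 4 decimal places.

T = 131/365 years.
Growth of 1 SGD over T: 1 + 0.0131×131/365 = 1.0047016.
CAD accumulates by 1 + 0.1014×131/365 = 1.0363929.
CIP: F = S · (grow SGD)/(grow CAD) = 1.319 × 1.0047016/1.0363929 = 1.278667 SGD per CAD.

1.2787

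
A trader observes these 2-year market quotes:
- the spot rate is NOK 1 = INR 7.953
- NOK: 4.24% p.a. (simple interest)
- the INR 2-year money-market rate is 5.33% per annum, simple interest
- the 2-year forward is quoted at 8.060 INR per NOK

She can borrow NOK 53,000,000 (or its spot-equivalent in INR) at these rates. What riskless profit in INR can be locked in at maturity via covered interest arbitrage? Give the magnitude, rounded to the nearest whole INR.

T = 2 years.
Keep in NOK, deliver into the forward: 53,000,000·1.084800·8.060 = INR 463,404,864.00.
Swap to INR now, deposit: 53,000,000·7.953·1.106600 = INR 466,441,859.40.
The quoted forward undervalues NOK, so borrow NOK, convert to INR at spot, deposit the INR at 5.33%, and buy NOK forward at 8.060 to cover the loan.
The gap between the two covered legs is INR 3,036,995.

INR 3,036,995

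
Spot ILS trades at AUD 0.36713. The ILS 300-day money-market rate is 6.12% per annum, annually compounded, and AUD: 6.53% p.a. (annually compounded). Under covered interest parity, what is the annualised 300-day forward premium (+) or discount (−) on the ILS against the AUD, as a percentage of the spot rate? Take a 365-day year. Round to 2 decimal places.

T = 300/365 years.
CIP forward (AUD per ILS) = 0.36713 × 1.0533669/1.0500336 = 0.36829544.
(F − S)/S ÷ T = (0.36829544 − 0.36713)/0.36713/(300/365) = 0.003862 → 0.39%.

+0.39%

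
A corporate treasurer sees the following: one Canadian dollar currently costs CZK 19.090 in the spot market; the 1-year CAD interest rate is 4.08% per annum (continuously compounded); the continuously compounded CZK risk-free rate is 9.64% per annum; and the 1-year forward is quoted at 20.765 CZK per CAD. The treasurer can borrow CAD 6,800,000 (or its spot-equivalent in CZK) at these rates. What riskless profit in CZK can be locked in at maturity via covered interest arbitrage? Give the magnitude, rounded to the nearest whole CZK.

CZK 4,133,278

T = 1 year.
Route A — deposit CAD, sell forward: 6,800,000 × 1.04164375596 × 20.765 = CZK 147,082,181.63.
Route B — convert at spot, deposit CZK: 6,800,000 × 19.090 × 1.10119945569 = CZK 142,948,903.74.
The quoted forward overvalues CAD, so borrow CZK, buy CAD at spot, deposit the CAD at 4.08%, and sell the proceeds forward at 20.765.
The gap between the two covered legs is CZK 4,133,278.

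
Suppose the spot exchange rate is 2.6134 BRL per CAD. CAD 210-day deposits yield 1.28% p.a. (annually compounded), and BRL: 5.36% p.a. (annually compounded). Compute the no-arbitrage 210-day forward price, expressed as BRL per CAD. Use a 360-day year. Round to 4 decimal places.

T = 210/360 years.
BRL accumulates by (1 + 0.0536)^(210/360) = 1.0309261.
Growth of 1 CAD over T: (1 + 0.0128)^(210/360) = 1.0074469.
CIP: F = S · (grow BRL)/(grow CAD) = 2.6134 × 1.0309261/1.0074469 = 2.674307 BRL per CAD.

2.6743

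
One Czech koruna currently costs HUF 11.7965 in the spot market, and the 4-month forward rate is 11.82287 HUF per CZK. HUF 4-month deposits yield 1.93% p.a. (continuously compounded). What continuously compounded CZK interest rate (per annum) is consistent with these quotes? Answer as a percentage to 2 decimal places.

T = 4/12 years.
CIP gives F = S · g_HUF/g_CZK, so g_HUF/g_CZK = 11.82287/11.7965 = 1.0022354.
The HUF side grows by e^(0.0193×4/12) = 1.0064541.
So the CZK growth factor = 1.0042093.
r = ln(1.0042093)/(4/12) = 0.012601 → 1.26%.

1.26%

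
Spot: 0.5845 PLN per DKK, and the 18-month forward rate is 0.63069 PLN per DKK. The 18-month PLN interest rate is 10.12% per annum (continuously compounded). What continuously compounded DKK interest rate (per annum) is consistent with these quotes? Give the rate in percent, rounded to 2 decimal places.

5.05%

T = 18/12 years.
F/S = 0.63069/0.5845 = 1.0790248 = (growth of PLN) / (growth of DKK).
The PLN side grows by e^(0.1012×18/12) = 1.1639274.
Hence g_DKK = 1.0786846.
Take logs: ln 1.0786846 / (18/12) = 0.050495, so 5.05%.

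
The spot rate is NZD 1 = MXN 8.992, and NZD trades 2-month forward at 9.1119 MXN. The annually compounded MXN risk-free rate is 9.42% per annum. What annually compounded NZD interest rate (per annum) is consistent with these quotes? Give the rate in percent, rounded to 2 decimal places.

T = 2/12 years.
CIP gives F = S · g_MXN/g_NZD, so g_MXN/g_NZD = 9.1119/8.992 = 1.0133341.
The MXN side grows by (1 + 0.0942)^(2/12) = 1.015117.
Hence g_NZD = 1.0017594.
r = 1.0017594^(12/2) − 1 = 0.010603 → 1.06%.

1.06%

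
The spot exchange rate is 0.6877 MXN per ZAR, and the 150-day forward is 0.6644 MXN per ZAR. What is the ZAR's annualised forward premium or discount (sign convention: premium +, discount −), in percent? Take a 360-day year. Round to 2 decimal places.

-8.13%

T = 150/360 years.
(F − S)/S = (0.6644 − 0.6877)/0.6877 = -0.0338811.
Annualise by dividing by T: -0.0338811 / (150/360) = -0.081315 → -8.13%.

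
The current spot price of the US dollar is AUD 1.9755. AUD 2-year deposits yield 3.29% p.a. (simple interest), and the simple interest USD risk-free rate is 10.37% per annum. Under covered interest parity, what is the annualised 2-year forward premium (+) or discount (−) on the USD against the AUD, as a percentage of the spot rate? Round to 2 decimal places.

T = 2 years.
No-arbitrage forward: 1.9755 × 1.065800 / 1.207400 = 1.7438197 AUD/USD.
Annualised premium = (F − S)/S × (1/T) = (1.7438197 − 1.9755)/1.9755 ÷ 2 = -5.86%.

-5.86%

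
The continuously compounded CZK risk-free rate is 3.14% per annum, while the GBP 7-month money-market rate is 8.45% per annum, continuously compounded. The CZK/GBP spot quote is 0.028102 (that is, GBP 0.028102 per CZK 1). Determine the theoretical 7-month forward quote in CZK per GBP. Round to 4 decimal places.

34.4993

T = 7/12 years.
GBP growth factor: e^(0.0845×7/12) = 1.05052671.
CZK accumulates by e^(0.0314×7/12) = 1.01848545.
CIP: F = S · (grow GBP)/(grow CZK) = 0.028102 × 1.05052671/1.01848545 = 0.028986081 GBP per CZK.
Invert for CZK per GBP: 1 / 0.028986081 = 34.4993.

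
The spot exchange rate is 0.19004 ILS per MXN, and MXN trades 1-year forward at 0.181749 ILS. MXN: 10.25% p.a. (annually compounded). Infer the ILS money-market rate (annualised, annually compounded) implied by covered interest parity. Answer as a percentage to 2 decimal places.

T = 1 year.
F/S = 0.181749/0.19004 = 0.9563723 = (growth of ILS) / (growth of MXN).
The MXN side grows by (1 + 0.1025)^1 = 1.102500.
That pins the ILS growth at 1.0544005.
r = 1.0544005^(1/1) − 1 = 0.054401 → 5.44%.

5.44%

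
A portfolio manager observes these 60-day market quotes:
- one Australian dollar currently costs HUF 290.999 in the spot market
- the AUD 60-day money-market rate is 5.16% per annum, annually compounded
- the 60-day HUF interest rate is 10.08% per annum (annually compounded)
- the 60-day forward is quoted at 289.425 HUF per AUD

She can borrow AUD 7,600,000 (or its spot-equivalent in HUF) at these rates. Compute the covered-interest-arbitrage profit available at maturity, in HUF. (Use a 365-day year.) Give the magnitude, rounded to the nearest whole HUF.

HUF 28,886,019

T = 60/365 years.
Keep in AUD, deliver into the forward: 7,600,000·1.008304895433·289.425 = HUF 2,217,897,697.14.
Swap to HUF now, deposit: 7,600,000·290.999·1.015912207057 = HUF 2,246,783,716.19.
The quoted forward undervalues AUD, so borrow AUD, convert to HUF at spot, deposit the HUF at 10.08%, and buy AUD forward at 289.425 to cover the loan.
The gap between the two covered legs is HUF 28,886,019.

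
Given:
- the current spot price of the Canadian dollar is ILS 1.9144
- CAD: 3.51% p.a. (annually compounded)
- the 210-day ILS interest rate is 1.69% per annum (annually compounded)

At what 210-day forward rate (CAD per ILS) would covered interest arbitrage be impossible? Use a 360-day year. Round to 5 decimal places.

0.52779

T = 210/360 years.
ILS accumulates by (1 + 0.0169)^(210/360) = 1.0098239.
CAD accumulates by (1 + 0.0351)^(210/360) = 1.0203277.
Forward (ILS per CAD) = 1.9144 × 1.0098239 / 1.0203277 = 1.894692.
Invert for CAD per ILS: 1 / 1.894692 = 0.52779.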